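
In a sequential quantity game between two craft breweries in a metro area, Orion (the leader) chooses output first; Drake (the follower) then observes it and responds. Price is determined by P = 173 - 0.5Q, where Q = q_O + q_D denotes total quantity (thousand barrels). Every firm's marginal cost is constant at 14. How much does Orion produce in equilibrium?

159

The follower Drake best-responds to any q_O: π_D = (173 - 0.5Q)q_D - 14q_D.
Setting the follower's marginal profit to zero, 159 - (1/2)q_O - q_D = 0, i.e. q_D = (159 - (1/2)q_O).
The leader anticipates this reaction. Substituting into P = 173 - 0.5Q gives P = 187/2 - (1/4)q_O, so π_O = (187/2 - (1/4)q_O)q_O - 14q_O.
The leader's first-order condition 159/2 - (1/2)q_O = 0 yields q_O = 159.
Then q_D = (159 - (1/2)·159) = 159/2.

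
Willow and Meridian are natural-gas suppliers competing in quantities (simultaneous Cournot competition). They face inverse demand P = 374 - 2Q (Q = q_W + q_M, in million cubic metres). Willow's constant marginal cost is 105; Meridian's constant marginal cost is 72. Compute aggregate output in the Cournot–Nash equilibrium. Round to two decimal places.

Willow's profit: π_W = (374 - 2Q)q_W - (105q_W). Setting ∂π_W/∂q_W = 0: 269 - 4q_W - 2(q_M) = 0.
Meridian's first-order condition: 302 - 4q_M - 2(q_W) = 0.
So q_W = (269 - 2q_M)/4 and q_M = (302 - 2q_W)/4.
Substituting one into the other gives q_W = 118/3 and q_M = 335/6.
Total output Q = 118/3 + 335/6 = 571/6.

95.17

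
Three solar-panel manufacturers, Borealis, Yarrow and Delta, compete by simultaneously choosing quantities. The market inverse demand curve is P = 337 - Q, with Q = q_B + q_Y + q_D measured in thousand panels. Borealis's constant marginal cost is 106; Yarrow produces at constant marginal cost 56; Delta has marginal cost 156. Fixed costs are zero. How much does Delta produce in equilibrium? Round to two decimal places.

Borealis's profit: π_B = (337 - Q)q_B - (106q_B). Setting ∂π_B/∂q_B = 0: 231 - 2q_B - (q_Y + q_D) = 0.
Yarrow's first-order condition: 281 - 2q_Y - (q_B + q_D) = 0.
Delta's profit: π_D = (337 - Q)q_D - (156q_D). Setting ∂π_D/∂q_D = 0: 181 - 2q_D - (q_B + q_Y) = 0.
Adding the 3 conditions: 693 − 2Q − 2Q = 0, i.e. Q = 693/4.
Back-substituting: q_B = (231 − 693/4) = 231/4, q_Y = (281 − 693/4) = 431/4, q_D = (181 − 693/4) = 31/4.

7.75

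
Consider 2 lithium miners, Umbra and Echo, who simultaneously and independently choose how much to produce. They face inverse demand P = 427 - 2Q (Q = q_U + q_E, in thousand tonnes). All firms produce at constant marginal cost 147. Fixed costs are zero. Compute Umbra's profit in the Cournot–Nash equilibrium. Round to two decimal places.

4355.56

A representative firm's profit is π_i = q_i(427 - 2Q) - 147q_i.
First-order condition (treating rivals' output as given): 280 - 4q_i - 2q_j = 0.
With identical firms every q_j equals q_i, so q_j = q_i and 280 = 6q_i, giving q_i = 140/3.
Price P = 427 - 2·(280/3) = 721/3.
Umbra's profit: (721/3 - 147)·(140/3) = 4355.5556.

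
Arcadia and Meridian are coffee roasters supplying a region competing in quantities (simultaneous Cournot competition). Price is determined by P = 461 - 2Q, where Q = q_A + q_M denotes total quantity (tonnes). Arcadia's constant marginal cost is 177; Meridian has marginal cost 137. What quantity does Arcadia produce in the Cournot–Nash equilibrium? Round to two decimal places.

Arcadia's profit: π_A = (461 - 2Q)q_A - (177q_A). Setting ∂π_A/∂q_A = 0: 284 - 4q_A - 2(q_M) = 0.
Meridian's first-order condition: 324 - 4q_M - 2(q_A) = 0.
Rearranging gives the reaction functions q_A = (284 - 2q_M)/4 and q_M = (324 - 2q_A)/4.
Substituting one into the other gives q_A = 122/3 and q_M = 182/3.

40.67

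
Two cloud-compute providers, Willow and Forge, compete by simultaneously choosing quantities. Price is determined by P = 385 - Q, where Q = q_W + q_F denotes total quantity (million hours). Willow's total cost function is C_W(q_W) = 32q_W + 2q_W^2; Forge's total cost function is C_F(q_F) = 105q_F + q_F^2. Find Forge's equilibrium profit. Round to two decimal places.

Willow's profit: π_W = (385 - Q)q_W - (32q_W + 2q_W²). Setting ∂π_W/∂q_W = 0: 353 - 6q_W - (q_F) = 0.
Forge's profit: π_F = (385 - Q)q_F - (105q_F + q_F²). Setting ∂π_F/∂q_F = 0: 280 - 4q_F - (q_W) = 0.
So q_W = (353 - q_F)/6 and q_F = (280 - q_W)/4.
Substituting one into the other gives q_W = 1132/23 and q_F = 1327/23.
Price P = 385 - 106.9130 = 278.0870.
Forge's profit: 278.0870·(1327/23) - 105·(1327/23) - (1327/23)² = 6657.5766.

6657.58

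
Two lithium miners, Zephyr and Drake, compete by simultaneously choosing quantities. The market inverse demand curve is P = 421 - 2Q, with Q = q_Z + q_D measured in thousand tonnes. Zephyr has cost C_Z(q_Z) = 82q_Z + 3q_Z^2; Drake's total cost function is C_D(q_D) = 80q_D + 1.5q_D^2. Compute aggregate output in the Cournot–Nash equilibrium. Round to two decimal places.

Zephyr's profit: π_Z = (421 - 2Q)q_Z - (82q_Z + 3q_Z²). Setting ∂π_Z/∂q_Z = 0: 339 - 10q_Z - 2(q_D) = 0.
Drake's first-order condition: 341 - 7q_D - 2(q_Z) = 0.
So q_Z = (339 - 2q_D)/10 and q_D = (341 - 2q_Z)/7.
Substituting one into the other gives q_Z = 1691/66 and q_D = 1366/33.
Total output Q = 1691/66 + 1366/33 = 67.0152.

67.02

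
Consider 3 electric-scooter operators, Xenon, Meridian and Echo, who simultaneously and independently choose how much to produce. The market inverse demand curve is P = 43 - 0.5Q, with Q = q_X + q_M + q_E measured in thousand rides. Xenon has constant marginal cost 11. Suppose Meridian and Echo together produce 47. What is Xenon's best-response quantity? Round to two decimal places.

With rivals' combined output fixed at 47, Xenon's profit is π_X = (43 - (1/2)·47 - (1/2)q_X)q_X - (11q_X) = (39/2 - (1/2)q_X)q_X - (11q_X).
∂π_X/∂q_X = 17/2 - q_X = 0, so q_X = 17/2.

8.50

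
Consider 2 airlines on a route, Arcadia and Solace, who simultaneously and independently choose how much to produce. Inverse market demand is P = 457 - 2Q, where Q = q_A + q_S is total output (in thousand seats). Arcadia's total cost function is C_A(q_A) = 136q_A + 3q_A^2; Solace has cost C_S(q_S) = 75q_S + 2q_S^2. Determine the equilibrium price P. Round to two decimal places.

325.89

Arcadia's profit: π_A = (457 - 2Q)q_A - (136q_A + 3q_A²). Setting ∂π_A/∂q_A = 0: 321 - 10q_A - 2(q_S) = 0.
Solace's profit: π_S = (457 - 2Q)q_S - (75q_S + 2q_S²). Setting ∂π_S/∂q_S = 0: 382 - 8q_S - 2(q_A) = 0.
So q_A = (321 - 2q_S)/10 and q_S = (382 - 2q_A)/8.
Substituting one into the other gives q_A = 451/19 and q_S = 1589/38.
Total output Q = 65.5526, so price P = 457 - 2·65.5526 = 325.8947.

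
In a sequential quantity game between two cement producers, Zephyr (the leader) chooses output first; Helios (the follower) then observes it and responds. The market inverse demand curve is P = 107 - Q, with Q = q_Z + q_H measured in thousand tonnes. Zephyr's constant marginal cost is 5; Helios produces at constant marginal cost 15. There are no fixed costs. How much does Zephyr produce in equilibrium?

Solve by backward induction. Given q_Z, the follower Helios maximises π_H = (107 - q_Z - q_H)q_H - 15q_H.
Follower FOC: 92 - q_Z - 2q_H = 0, so q_H(q_Z) = (92 - q_Z)/2.
Zephyr substitutes q_H(q_Z) into its own profit: π_Z = q_Z(107 - q_Z - (92 - q_Z)/2) - 5q_Z = (61 - (1/2)q_Z)q_Z - 5q_Z.
Maximising: ∂π_Z/∂q_Z = 56 - q_Z = 0, giving q_Z = 56.
Then q_H = (92 - 56)/2 = 18.

56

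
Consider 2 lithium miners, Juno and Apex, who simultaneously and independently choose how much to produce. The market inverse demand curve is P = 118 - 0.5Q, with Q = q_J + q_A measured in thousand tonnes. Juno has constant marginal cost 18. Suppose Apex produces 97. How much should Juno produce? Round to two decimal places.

51.50

With the rival's output fixed at 97, Juno's profit is π_J = (118 - (1/2)·97 - (1/2)q_J)q_J - (18q_J) = (139/2 - (1/2)q_J)q_J - (18q_J).
∂π_J/∂q_J = 103/2 - q_J = 0, so q_J = 103/2.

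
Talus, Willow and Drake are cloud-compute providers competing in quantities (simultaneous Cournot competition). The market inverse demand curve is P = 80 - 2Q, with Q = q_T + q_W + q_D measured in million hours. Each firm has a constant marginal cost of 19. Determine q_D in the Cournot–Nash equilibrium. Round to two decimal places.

A representative firm's profit is π_i = q_i(80 - 2Q) - 19q_i.
Setting ∂π_i/∂q_i = 0 with rivals' quantities fixed: 61 - 4q_i - 2·Σ_{j≠i} q_j = 0.
By symmetry each firm produces the same amount; substituting Σ_{j≠i} q_j = 2q_i yields q_i = 61/8.

7.63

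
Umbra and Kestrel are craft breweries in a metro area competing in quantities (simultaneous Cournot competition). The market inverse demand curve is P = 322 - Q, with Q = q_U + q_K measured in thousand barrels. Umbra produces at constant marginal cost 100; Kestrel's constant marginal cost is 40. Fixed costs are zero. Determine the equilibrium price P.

154

Umbra's profit: π_U = (322 - Q)q_U - (100q_U). Setting ∂π_U/∂q_U = 0: 222 - 2q_U - (q_K) = 0.
Kestrel's profit: π_K = (322 - Q)q_K - (40q_K). Setting ∂π_K/∂q_K = 0: 282 - 2q_K - (q_U) = 0.
Rearranging gives the reaction functions q_U = (222 - q_K)/2 and q_K = (282 - q_U)/2.
Substituting one into the other gives q_U = 54 and q_K = 114.
Total output Q = 168, so price P = 322 - 168 = 154.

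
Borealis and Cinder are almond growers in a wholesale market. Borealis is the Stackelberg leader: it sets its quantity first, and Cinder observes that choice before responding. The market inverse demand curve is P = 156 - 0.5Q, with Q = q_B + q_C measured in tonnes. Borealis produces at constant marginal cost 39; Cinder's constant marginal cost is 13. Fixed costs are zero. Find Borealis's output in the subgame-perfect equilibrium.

91

The follower Cinder best-responds to any q_B: π_C = (156 - 0.5Q)q_C - 13q_C.
Follower FOC: 143 - (1/2)q_B - q_C = 0, so q_C(q_B) = (143 - (1/2)q_B).
Borealis substitutes q_C(q_B) into its own profit: π_B = q_B(156 - (1/2)q_B - (143 - (1/2)q_B)/2) - 39q_B = (169/2 - (1/4)q_B)q_B - 39q_B.
The leader's first-order condition 91/2 - (1/2)q_B = 0 yields q_B = 91.
Then q_C = (143 - (1/2)·91) = 195/2.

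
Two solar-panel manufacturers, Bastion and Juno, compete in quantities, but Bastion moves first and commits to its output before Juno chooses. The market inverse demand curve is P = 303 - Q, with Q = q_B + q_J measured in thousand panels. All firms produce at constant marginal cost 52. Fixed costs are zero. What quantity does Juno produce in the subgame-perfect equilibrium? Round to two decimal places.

62.75

The follower Juno best-responds to any q_B: π_J = (303 - Q)q_J - 52q_J.
Setting the follower's marginal profit to zero, 251 - q_B - 2q_J = 0, i.e. q_J = (251 - q_B)/2.
Bastion substitutes q_J(q_B) into its own profit: π_B = q_B(303 - q_B - (251 - q_B)/2) - 52q_B = (355/2 - (1/2)q_B)q_B - 52q_B.
The leader's first-order condition 251/2 - q_B = 0 yields q_B = 251/2.
Then q_J = (251 - 251/2)/2 = 251/4.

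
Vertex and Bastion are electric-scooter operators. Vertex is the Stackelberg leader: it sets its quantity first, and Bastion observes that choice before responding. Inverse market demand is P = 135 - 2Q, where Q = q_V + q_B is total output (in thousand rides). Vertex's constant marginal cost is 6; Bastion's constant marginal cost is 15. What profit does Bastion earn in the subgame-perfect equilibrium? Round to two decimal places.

Solve by backward induction. Given q_V, the follower Bastion maximises π_B = (135 - 2q_V - 2q_B)q_B - 15q_B.
∂π_B/∂q_B = 120 - 2q_V - 4q_B = 0 gives the reaction function q_B = (120 - 2q_V)/4.
Vertex substitutes q_B(q_V) into its own profit: π_V = q_V(135 - 2q_V - (120 - 2q_V)/2) - 6q_V = (75 - q_V)q_V - 6q_V.
Leader FOC: 69 - 2q_V = 0, so q_V = 69/2.
Then q_B = (120 - 2·(69/2))/4 = 51/4.
Price P = 135 - 2·(189/4) = 81/2.
Bastion's profit: (81/2 - 15)·(51/4) = 325.1250.

325.13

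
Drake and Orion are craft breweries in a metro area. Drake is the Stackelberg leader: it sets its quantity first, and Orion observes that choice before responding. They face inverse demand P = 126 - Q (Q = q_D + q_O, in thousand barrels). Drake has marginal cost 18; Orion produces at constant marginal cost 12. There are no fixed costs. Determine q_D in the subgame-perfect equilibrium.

The follower Orion best-responds to any q_D: π_O = (126 - Q)q_O - 12q_O.
Follower FOC: 114 - q_D - 2q_O = 0, so q_O(q_D) = (114 - q_D)/2.
Drake substitutes q_O(q_D) into its own profit: π_D = q_D(126 - q_D - (114 - q_D)/2) - 18q_D = (69 - (1/2)q_D)q_D - 18q_D.
Leader FOC: 51 - q_D = 0, so q_D = 51.
Then q_O = (114 - 51)/2 = 63/2.

51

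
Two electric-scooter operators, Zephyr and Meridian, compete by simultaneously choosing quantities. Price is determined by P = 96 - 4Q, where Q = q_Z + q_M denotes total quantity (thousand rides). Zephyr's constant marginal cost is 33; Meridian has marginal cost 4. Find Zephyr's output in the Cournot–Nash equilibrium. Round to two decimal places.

Zephyr's profit: π_Z = (96 - 4Q)q_Z - (33q_Z). Setting ∂π_Z/∂q_Z = 0: 63 - 8q_Z - 4(q_M) = 0.
Meridian's first-order condition: 92 - 8q_M - 4(q_Z) = 0.
Best responses: q_Z = (63 - 4q_M)/8, q_M = (92 - 4q_Z)/8.
Solving the pair: q_Z = 17/6, q_M = 121/12.

2.83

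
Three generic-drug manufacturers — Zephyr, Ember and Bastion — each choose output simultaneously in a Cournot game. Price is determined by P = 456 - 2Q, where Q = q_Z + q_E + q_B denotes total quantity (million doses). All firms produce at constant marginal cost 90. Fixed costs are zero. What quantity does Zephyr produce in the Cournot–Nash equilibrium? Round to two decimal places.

45.75

A representative firm's profit is π_i = q_i(456 - 2Q) - 90q_i.
First-order condition (treating rivals' output as given): 366 - 4q_i - 2·Σ_{j≠i} q_j = 0.
With identical firms every q_j equals q_i, so Σ_{j≠i} q_j = 2q_i and 366 = 8q_i, giving q_i = 183/4.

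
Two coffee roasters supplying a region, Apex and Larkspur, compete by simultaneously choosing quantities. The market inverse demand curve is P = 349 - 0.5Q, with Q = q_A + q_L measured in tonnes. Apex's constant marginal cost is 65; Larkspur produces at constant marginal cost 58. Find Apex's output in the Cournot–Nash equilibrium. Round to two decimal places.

184.67

Apex's profit: π_A = (349 - 0.5Q)q_A - (65q_A). Setting ∂π_A/∂q_A = 0: 284 - q_A - (1/2)(q_L) = 0.
Larkspur's first-order condition: 291 - q_L - (1/2)(q_A) = 0.
Best responses: q_A = (284 - (1/2)q_L), q_L = (291 - (1/2)q_A).
Solving the pair: q_A = 554/3, q_L = 596/3.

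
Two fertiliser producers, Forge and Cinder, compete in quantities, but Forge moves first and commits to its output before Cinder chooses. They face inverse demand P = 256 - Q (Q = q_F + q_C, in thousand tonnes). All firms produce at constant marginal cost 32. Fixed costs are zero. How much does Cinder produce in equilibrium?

The follower Cinder best-responds to any q_F: π_C = (256 - Q)q_C - 32q_C.
Follower FOC: 224 - q_F - 2q_C = 0, so q_C(q_F) = (224 - q_F)/2.
The leader anticipates this reaction. Substituting into P = 256 - Q gives P = 144 - (1/2)q_F, so π_F = (144 - (1/2)q_F)q_F - 32q_F.
Leader FOC: 112 - q_F = 0, so q_F = 112.
Then q_C = (224 - 112)/2 = 56.

56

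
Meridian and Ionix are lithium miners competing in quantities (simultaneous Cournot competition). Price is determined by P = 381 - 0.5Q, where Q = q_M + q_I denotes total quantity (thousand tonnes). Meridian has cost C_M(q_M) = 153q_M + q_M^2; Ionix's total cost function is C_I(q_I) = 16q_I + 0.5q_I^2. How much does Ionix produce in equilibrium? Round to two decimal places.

170.61

Meridian's profit: π_M = (381 - 0.5Q)q_M - (153q_M + q_M²). Setting ∂π_M/∂q_M = 0: 228 - 3q_M - (1/2)(q_I) = 0.
Ionix's first-order condition: 365 - 2q_I - (1/2)(q_M) = 0.
So q_M = (228 - (1/2)q_I)/3 and q_I = (365 - (1/2)q_M)/2.
Solving the pair: q_M = 1094/23, q_I = 170.6087.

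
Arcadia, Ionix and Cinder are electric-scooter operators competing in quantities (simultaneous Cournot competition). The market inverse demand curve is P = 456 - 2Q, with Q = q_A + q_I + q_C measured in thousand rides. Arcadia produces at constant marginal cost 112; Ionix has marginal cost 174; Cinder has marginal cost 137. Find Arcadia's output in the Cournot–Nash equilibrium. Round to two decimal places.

Arcadia's profit: π_A = (456 - 2Q)q_A - (112q_A). Setting ∂π_A/∂q_A = 0: 344 - 4q_A - 2(q_I + q_C) = 0.
Ionix's profit: π_I = (456 - 2Q)q_I - (174q_I). Setting ∂π_I/∂q_I = 0: 282 - 4q_I - 2(q_A + q_C) = 0.
Cinder's profit: π_C = (456 - 2Q)q_C - (137q_C). Setting ∂π_C/∂q_C = 0: 319 - 4q_C - 2(q_A + q_I) = 0.
Summing all 3 equations gives 945 − 8Q = 0, hence Q = 945/8.
Back-substituting: q_A = (344 − 945/4)/2 = 431/8, q_I = (282 − 945/4)/2 = 183/8, q_C = (319 − 945/4)/2 = 331/8.

53.88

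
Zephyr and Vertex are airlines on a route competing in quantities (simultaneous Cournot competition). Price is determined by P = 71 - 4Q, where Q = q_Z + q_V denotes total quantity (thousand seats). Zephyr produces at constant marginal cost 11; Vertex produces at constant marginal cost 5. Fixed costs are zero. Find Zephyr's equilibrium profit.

81

Zephyr's profit: π_Z = (71 - 4Q)q_Z - (11q_Z). Setting ∂π_Z/∂q_Z = 0: 60 - 8q_Z - 4(q_V) = 0.
Vertex's profit: π_V = (71 - 4Q)q_V - (5q_V). Setting ∂π_V/∂q_V = 0: 66 - 8q_V - 4(q_Z) = 0.
Rearranging gives the reaction functions q_Z = (60 - 4q_V)/8 and q_V = (66 - 4q_Z)/8.
Substituting one into the other gives q_Z = 9/2 and q_V = 6.
Price P = 71 - 4·(21/2) = 29.
Zephyr's profit: (29 - 11)·(9/2) = 81.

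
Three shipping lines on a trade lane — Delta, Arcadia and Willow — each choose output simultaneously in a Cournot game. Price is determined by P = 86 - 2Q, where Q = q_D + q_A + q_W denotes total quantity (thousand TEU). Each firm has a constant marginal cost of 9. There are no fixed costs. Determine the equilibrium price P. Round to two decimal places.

A representative firm's profit is π_i = q_i(86 - 2Q) - 9q_i.
Setting ∂π_i/∂q_i = 0 with rivals' quantities fixed: 77 - 4q_i - 2·Σ_{j≠i} q_j = 0.
By symmetry each firm produces the same amount; substituting Σ_{j≠i} q_j = 2q_i yields q_i = 77/8.
Total output Q = 231/8, so price P = 86 - 2·(231/8) = 113/4.

28.25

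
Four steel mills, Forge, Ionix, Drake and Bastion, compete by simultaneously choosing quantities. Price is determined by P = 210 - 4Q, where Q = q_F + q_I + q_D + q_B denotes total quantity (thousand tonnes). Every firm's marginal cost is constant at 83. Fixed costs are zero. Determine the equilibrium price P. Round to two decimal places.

A representative firm's profit is π_i = q_i(210 - 4Q) - 83q_i.
First-order condition (treating rivals' output as given): 127 - 8q_i - 4·Σ_{j≠i} q_j = 0.
With identical firms every q_j equals q_i, so Σ_{j≠i} q_j = 3q_i and 127 = 20q_i, giving q_i = 127/20.
Total output Q = 127/5, so price P = 210 - 4·(127/5) = 542/5.

108.40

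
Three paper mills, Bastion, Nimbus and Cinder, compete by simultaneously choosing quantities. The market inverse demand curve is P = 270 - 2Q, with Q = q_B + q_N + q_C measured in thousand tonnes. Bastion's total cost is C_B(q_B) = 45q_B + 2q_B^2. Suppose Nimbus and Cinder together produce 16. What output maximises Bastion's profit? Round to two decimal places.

With rivals' combined output fixed at 16, Bastion's profit is π_B = (270 - 2·16 - 2q_B)q_B - (45q_B + 2q_B²) = (238 - 2q_B)q_B - (45q_B + 2q_B²).
∂π_B/∂q_B = 193 - 8q_B = 0, so q_B = 193/8.

24.13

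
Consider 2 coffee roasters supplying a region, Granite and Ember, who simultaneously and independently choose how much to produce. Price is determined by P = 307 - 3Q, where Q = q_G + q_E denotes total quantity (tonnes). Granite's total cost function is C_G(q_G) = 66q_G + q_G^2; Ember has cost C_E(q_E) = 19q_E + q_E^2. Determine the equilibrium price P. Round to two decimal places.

Granite's profit: π_G = (307 - 3Q)q_G - (66q_G + q_G²). Setting ∂π_G/∂q_G = 0: 241 - 8q_G - 3(q_E) = 0.
Ember's first-order condition: 288 - 8q_E - 3(q_G) = 0.
Best responses: q_G = (241 - 3q_E)/8, q_E = (288 - 3q_G)/8.
Solving the pair: q_G = 1064/55, q_E = 1581/55.
Total output Q = 529/11, so price P = 307 - 3·(529/11) = 1790/11.

162.73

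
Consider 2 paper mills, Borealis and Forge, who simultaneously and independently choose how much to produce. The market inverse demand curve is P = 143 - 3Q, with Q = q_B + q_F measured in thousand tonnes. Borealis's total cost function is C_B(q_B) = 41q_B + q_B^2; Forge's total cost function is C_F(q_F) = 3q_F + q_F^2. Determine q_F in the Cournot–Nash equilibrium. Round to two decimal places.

Borealis's profit: π_B = (143 - 3Q)q_B - (41q_B + q_B²). Setting ∂π_B/∂q_B = 0: 102 - 8q_B - 3(q_F) = 0.
Forge's first-order condition: 140 - 8q_F - 3(q_B) = 0.
So q_B = (102 - 3q_F)/8 and q_F = (140 - 3q_B)/8.
Substituting one into the other gives q_B = 36/5 and q_F = 74/5.

14.80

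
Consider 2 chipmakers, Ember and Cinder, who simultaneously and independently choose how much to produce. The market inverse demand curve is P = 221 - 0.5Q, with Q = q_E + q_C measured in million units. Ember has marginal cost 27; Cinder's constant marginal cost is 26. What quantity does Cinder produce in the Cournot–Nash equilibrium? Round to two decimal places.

Ember's profit: π_E = (221 - 0.5Q)q_E - (27q_E). Setting ∂π_E/∂q_E = 0: 194 - q_E - (1/2)(q_C) = 0.
Cinder's first-order condition: 195 - q_C - (1/2)(q_E) = 0.
So q_E = (194 - (1/2)q_C) and q_C = (195 - (1/2)q_E).
Substituting one into the other gives q_E = 386/3 and q_C = 392/3.

130.67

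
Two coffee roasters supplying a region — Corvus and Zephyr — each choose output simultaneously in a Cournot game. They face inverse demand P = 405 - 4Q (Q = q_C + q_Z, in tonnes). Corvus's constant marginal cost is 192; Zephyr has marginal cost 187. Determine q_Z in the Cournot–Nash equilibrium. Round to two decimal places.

Corvus's profit: π_C = (405 - 4Q)q_C - (192q_C). Setting ∂π_C/∂q_C = 0: 213 - 8q_C - 4(q_Z) = 0.
Zephyr's first-order condition: 218 - 8q_Z - 4(q_C) = 0.
Best responses: q_C = (213 - 4q_Z)/8, q_Z = (218 - 4q_C)/8.
Solving the pair: q_C = 52/3, q_Z = 223/12.

18.58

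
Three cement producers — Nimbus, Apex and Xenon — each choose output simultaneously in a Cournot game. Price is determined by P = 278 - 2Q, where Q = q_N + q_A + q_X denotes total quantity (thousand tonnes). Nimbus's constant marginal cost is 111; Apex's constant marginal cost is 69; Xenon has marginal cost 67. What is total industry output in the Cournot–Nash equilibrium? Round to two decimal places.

Nimbus's profit: π_N = (278 - 2Q)q_N - (111q_N). Setting ∂π_N/∂q_N = 0: 167 - 4q_N - 2(q_A + q_X) = 0.
Apex's profit: π_A = (278 - 2Q)q_A - (69q_A). Setting ∂π_A/∂q_A = 0: 209 - 4q_A - 2(q_N + q_X) = 0.
Xenon's first-order condition: 211 - 4q_X - 2(q_N + q_A) = 0.
Adding the 3 conditions: 587 − 4Q − 4Q = 0, i.e. Q = 587/8.
Back-substituting: q_N = (167 − 587/4)/2 = 81/8, q_A = (209 − 587/4)/2 = 249/8, q_X = (211 − 587/4)/2 = 257/8.
Total output Q = 81/8 + 249/8 + 257/8 = 587/8.

73.38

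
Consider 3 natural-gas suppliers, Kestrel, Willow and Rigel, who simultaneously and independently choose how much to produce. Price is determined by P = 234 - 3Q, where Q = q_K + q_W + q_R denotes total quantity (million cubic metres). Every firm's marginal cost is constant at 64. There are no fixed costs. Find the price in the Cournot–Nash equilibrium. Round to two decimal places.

106.50

A representative firm's profit is π_i = q_i(234 - 3Q) - 64q_i.
First-order condition (treating rivals' output as given): 170 - 6q_i - 3·Σ_{j≠i} q_j = 0.
With identical firms every q_j equals q_i, so Σ_{j≠i} q_j = 2q_i and 170 = 12q_i, giving q_i = 85/6.
Total output Q = 85/2, so price P = 234 - 3·(85/2) = 213/2.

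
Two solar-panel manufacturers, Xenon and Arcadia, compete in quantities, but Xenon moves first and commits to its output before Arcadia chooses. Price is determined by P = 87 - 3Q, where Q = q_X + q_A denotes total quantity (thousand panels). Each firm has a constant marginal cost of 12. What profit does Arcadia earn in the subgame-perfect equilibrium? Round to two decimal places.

Solve by backward induction. Given q_X, the follower Arcadia maximises π_A = (87 - 3q_X - 3q_A)q_A - 12q_A.
Follower FOC: 75 - 3q_X - 6q_A = 0, so q_A(q_X) = (75 - 3q_X)/6.
The leader anticipates this reaction. Substituting into P = 87 - 3Q gives P = 99/2 - (3/2)q_X, so π_X = (99/2 - (3/2)q_X)q_X - 12q_X.
Leader FOC: 75/2 - 3q_X = 0, so q_X = 25/2.
Then q_A = (75 - 3·(25/2))/6 = 25/4.
Price P = 87 - 3·(75/4) = 123/4.
Arcadia's profit: (123/4 - 12)·(25/4) = 1875/16.

117.19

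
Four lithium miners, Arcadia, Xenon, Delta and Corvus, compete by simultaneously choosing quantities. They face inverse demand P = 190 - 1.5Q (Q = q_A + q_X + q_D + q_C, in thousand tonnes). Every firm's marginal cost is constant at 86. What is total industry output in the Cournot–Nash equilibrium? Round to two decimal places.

55.47

A representative firm's profit is π_i = q_i(190 - 1.5Q) - 86q_i.
First-order condition (treating rivals' output as given): 104 - 3q_i - (3/2)·Σ_{j≠i} q_j = 0.
With identical firms every q_j equals q_i, so Σ_{j≠i} q_j = 3q_i and 104 = (15/2)q_i, giving q_i = 208/15.
Total output Q = 208/15 + 208/15 + 208/15 + 208/15 = 832/15.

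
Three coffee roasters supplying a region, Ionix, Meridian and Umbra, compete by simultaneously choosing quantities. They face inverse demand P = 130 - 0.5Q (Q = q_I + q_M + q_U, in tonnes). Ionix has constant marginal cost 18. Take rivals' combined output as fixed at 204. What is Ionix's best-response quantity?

With rivals' combined output fixed at 204, Ionix's profit is π_I = (130 - (1/2)·204 - (1/2)q_I)q_I - (18q_I) = (28 - (1/2)q_I)q_I - (18q_I).
∂π_I/∂q_I = 10 - q_I = 0, so q_I = 10.

10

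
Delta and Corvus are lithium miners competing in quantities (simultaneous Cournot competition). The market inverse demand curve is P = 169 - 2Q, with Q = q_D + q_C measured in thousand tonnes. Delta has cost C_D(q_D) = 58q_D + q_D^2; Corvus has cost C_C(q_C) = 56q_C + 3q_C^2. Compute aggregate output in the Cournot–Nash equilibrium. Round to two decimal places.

23.93

Delta's profit: π_D = (169 - 2Q)q_D - (58q_D + q_D²). Setting ∂π_D/∂q_D = 0: 111 - 6q_D - 2(q_C) = 0.
Corvus's first-order condition: 113 - 10q_C - 2(q_D) = 0.
Best responses: q_D = (111 - 2q_C)/6, q_C = (113 - 2q_D)/10.
Substituting one into the other gives q_D = 221/14 and q_C = 57/7.
Total output Q = 221/14 + 57/7 = 335/14.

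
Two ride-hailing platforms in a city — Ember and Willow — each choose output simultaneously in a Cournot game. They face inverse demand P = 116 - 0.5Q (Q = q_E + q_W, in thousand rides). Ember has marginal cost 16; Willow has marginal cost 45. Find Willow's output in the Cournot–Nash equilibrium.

Ember's profit: π_E = (116 - 0.5Q)q_E - (16q_E). Setting ∂π_E/∂q_E = 0: 100 - q_E - (1/2)(q_W) = 0.
Willow's profit: π_W = (116 - 0.5Q)q_W - (45q_W). Setting ∂π_W/∂q_W = 0: 71 - q_W - (1/2)(q_E) = 0.
Best responses: q_E = (100 - (1/2)q_W), q_W = (71 - (1/2)q_E).
Solving the pair: q_E = 86, q_W = 28.

28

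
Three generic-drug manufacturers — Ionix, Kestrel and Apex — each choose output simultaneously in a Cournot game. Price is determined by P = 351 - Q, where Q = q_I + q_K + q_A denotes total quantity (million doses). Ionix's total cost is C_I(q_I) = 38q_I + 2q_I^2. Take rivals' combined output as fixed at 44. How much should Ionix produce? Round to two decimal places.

44.83

With rivals' combined output fixed at 44, Ionix's profit is π_I = (351 - 44 - q_I)q_I - (38q_I + 2q_I²) = (307 - q_I)q_I - (38q_I + 2q_I²).
∂π_I/∂q_I = 269 - 6q_I = 0, so q_I = 269/6.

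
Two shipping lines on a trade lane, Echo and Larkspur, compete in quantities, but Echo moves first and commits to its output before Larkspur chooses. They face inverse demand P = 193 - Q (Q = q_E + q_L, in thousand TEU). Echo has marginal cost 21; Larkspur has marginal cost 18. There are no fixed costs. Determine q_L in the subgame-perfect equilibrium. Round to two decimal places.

The follower Larkspur best-responds to any q_E: π_L = (193 - Q)q_L - 18q_L.
∂π_L/∂q_L = 175 - q_E - 2q_L = 0 gives the reaction function q_L = (175 - q_E)/2.
The leader anticipates this reaction. Substituting into P = 193 - Q gives P = 211/2 - (1/2)q_E, so π_E = (211/2 - (1/2)q_E)q_E - 21q_E.
Leader FOC: 169/2 - q_E = 0, so q_E = 169/2.
Then q_L = (175 - 169/2)/2 = 181/4.

45.25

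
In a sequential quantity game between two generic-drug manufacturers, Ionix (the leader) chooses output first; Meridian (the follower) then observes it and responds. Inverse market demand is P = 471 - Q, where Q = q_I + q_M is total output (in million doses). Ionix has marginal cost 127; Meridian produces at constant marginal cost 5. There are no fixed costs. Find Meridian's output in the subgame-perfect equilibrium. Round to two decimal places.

177.50

Solve by backward induction. Given q_I, the follower Meridian maximises π_M = (471 - q_I - q_M)q_M - 5q_M.
Setting the follower's marginal profit to zero, 466 - q_I - 2q_M = 0, i.e. q_M = (466 - q_I)/2.
Ionix substitutes q_M(q_I) into its own profit: π_I = q_I(471 - q_I - (466 - q_I)/2) - 127q_I = (238 - (1/2)q_I)q_I - 127q_I.
Maximising: ∂π_I/∂q_I = 111 - q_I = 0, giving q_I = 111.
Then q_M = (466 - 111)/2 = 355/2.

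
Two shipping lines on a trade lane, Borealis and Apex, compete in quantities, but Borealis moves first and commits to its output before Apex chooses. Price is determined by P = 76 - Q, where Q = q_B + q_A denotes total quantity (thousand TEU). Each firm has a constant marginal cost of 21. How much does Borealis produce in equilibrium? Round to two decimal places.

27.50

Solve by backward induction. Given q_B, the follower Apex maximises π_A = (76 - q_B - q_A)q_A - 21q_A.
Follower FOC: 55 - q_B - 2q_A = 0, so q_A(q_B) = (55 - q_B)/2.
The leader anticipates this reaction. Substituting into P = 76 - Q gives P = 97/2 - (1/2)q_B, so π_B = (97/2 - (1/2)q_B)q_B - 21q_B.
Maximising: ∂π_B/∂q_B = 55/2 - q_B = 0, giving q_B = 55/2.
Then q_A = (55 - 55/2)/2 = 55/4.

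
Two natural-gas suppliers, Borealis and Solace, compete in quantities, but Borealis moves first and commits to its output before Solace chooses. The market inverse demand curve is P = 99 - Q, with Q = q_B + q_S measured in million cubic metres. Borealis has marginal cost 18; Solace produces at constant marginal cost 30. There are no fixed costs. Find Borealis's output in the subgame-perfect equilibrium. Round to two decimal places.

46.50

The follower Solace best-responds to any q_B: π_S = (99 - Q)q_S - 30q_S.
Follower FOC: 69 - q_B - 2q_S = 0, so q_S(q_B) = (69 - q_B)/2.
Borealis substitutes q_S(q_B) into its own profit: π_B = q_B(99 - q_B - (69 - q_B)/2) - 18q_B = (129/2 - (1/2)q_B)q_B - 18q_B.
Maximising: ∂π_B/∂q_B = 93/2 - q_B = 0, giving q_B = 93/2.
Then q_S = (69 - 93/2)/2 = 45/4.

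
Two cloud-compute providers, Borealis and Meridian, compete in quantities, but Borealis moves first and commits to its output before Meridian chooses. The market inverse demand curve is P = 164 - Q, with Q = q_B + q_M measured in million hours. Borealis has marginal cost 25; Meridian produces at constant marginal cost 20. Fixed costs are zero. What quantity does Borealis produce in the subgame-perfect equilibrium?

67

The follower Meridian best-responds to any q_B: π_M = (164 - Q)q_M - 20q_M.
Setting the follower's marginal profit to zero, 144 - q_B - 2q_M = 0, i.e. q_M = (144 - q_B)/2.
Borealis substitutes q_M(q_B) into its own profit: π_B = q_B(164 - q_B - (144 - q_B)/2) - 25q_B = (92 - (1/2)q_B)q_B - 25q_B.
The leader's first-order condition 67 - q_B = 0 yields q_B = 67.
Then q_M = (144 - 67)/2 = 77/2.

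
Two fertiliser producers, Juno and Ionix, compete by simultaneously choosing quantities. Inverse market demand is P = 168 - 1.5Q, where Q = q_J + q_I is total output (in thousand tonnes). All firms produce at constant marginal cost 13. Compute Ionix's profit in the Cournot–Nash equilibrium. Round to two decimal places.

A representative firm's profit is π_i = q_i(168 - 1.5Q) - 13q_i.
First-order condition (treating rivals' output as given): 155 - 3q_i - (3/2)q_j = 0.
With identical firms every q_j equals q_i, so q_j = q_i and 155 = (9/2)q_i, giving q_i = 310/9.
Price P = 168 - (3/2)·(620/9) = 194/3.
Ionix's profit: (194/3 - 13)·(310/9) = 1779.6296.

1779.63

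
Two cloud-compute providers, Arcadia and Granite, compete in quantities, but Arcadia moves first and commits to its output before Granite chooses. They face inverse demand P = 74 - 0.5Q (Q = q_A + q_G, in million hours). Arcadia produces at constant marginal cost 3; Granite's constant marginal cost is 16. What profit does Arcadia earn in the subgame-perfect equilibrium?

1764

The follower Granite best-responds to any q_A: π_G = (74 - 0.5Q)q_G - 16q_G.
Follower FOC: 58 - (1/2)q_A - q_G = 0, so q_G(q_A) = (58 - (1/2)q_A).
The leader anticipates this reaction. Substituting into P = 74 - 0.5Q gives P = 45 - (1/4)q_A, so π_A = (45 - (1/4)q_A)q_A - 3q_A.
The leader's first-order condition 42 - (1/2)q_A = 0 yields q_A = 84.
Then q_G = (58 - (1/2)·84) = 16.
Price P = 74 - (1/2)·100 = 24.
Arcadia's profit: (24 - 3)·84 = 1764.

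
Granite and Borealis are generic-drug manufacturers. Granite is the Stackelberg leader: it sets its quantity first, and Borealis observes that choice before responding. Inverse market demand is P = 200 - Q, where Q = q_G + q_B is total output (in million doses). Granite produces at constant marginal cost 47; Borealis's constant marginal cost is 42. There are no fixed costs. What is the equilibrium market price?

84

The follower Borealis best-responds to any q_G: π_B = (200 - Q)q_B - 42q_B.
Follower FOC: 158 - q_G - 2q_B = 0, so q_B(q_G) = (158 - q_G)/2.
Granite substitutes q_B(q_G) into its own profit: π_G = q_G(200 - q_G - (158 - q_G)/2) - 47q_G = (121 - (1/2)q_G)q_G - 47q_G.
Maximising: ∂π_G/∂q_G = 74 - q_G = 0, giving q_G = 74.
Then q_B = (158 - 74)/2 = 42.
Total output Q = 116, so price P = 200 - 116 = 84.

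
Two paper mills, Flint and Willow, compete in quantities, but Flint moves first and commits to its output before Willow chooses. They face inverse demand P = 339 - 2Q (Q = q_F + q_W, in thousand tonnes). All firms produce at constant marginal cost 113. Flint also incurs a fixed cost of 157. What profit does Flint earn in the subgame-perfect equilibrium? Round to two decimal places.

3035.25

Solve by backward induction. Given q_F, the follower Willow maximises π_W = (339 - 2q_F - 2q_W)q_W - 113q_W.
∂π_W/∂q_W = 226 - 2q_F - 4q_W = 0 gives the reaction function q_W = (226 - 2q_F)/4.
The leader anticipates this reaction. Substituting into P = 339 - 2Q gives P = 226 - q_F, so π_F = (226 - q_F)q_F - 113q_F.
Leader FOC: 113 - 2q_F = 0, so q_F = 113/2.
Then q_W = (226 - 2·(113/2))/4 = 113/4.
Price P = 339 - 2·(339/4) = 339/2.
Flint's profit: (339/2 - 113)·(113/2) - 157 = 3035.2500.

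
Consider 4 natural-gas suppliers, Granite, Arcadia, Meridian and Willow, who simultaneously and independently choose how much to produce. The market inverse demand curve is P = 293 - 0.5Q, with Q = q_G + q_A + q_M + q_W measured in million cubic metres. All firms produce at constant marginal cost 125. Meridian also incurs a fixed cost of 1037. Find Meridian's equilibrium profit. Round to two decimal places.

1220.92

Each firm earns π_i = (293 - 0.5Q)q_i - 125q_i.
First-order condition (treating rivals' output as given): 168 - q_i - (1/2)·Σ_{j≠i} q_j = 0.
By symmetry each firm produces the same amount; substituting Σ_{j≠i} q_j = 3q_i yields q_i = 168/(5/2) = 336/5.
Price P = 293 - (1/2)·(1344/5) = 793/5.
Meridian's profit: (793/5 - 125)·(336/5) - 1037 = 1220.9200.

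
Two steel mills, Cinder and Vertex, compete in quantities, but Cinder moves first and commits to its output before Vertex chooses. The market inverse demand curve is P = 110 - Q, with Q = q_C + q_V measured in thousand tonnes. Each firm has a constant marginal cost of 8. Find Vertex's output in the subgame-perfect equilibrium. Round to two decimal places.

25.50

Solve by backward induction. Given q_C, the follower Vertex maximises π_V = (110 - q_C - q_V)q_V - 8q_V.
∂π_V/∂q_V = 102 - q_C - 2q_V = 0 gives the reaction function q_V = (102 - q_C)/2.
The leader anticipates this reaction. Substituting into P = 110 - Q gives P = 59 - (1/2)q_C, so π_C = (59 - (1/2)q_C)q_C - 8q_C.
The leader's first-order condition 51 - q_C = 0 yields q_C = 51.
Then q_V = (102 - 51)/2 = 51/2.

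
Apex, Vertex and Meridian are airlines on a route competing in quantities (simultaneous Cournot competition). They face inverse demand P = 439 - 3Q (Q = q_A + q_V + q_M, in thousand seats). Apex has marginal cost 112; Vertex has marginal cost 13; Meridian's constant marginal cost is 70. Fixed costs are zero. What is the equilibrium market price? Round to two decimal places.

Apex's profit: π_A = (439 - 3Q)q_A - (112q_A). Setting ∂π_A/∂q_A = 0: 327 - 6q_A - 3(q_V + q_M) = 0.
Vertex's first-order condition: 426 - 6q_V - 3(q_A + q_M) = 0.
Meridian's profit: π_M = (439 - 3Q)q_M - (70q_M). Setting ∂π_M/∂q_M = 0: 369 - 6q_M - 3(q_A + q_V) = 0.
Adding the 3 first-order conditions: 1122 − 12Q = 0, so Q = 187/2.
Back-substituting: q_A = (327 − 561/2)/3 = 31/2, q_V = (426 − 561/2)/3 = 97/2, q_M = (369 − 561/2)/3 = 59/2.
Total output Q = 187/2, so price P = 439 - 3·(187/2) = 317/2.

158.50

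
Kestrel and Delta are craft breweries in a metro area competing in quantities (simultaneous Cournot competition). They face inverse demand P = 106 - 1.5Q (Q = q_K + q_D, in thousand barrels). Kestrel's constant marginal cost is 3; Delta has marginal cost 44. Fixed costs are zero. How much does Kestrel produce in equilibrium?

32

Kestrel's profit: π_K = (106 - 1.5Q)q_K - (3q_K). Setting ∂π_K/∂q_K = 0: 103 - 3q_K - (3/2)(q_D) = 0.
Delta's profit: π_D = (106 - 1.5Q)q_D - (44q_D). Setting ∂π_D/∂q_D = 0: 62 - 3q_D - (3/2)(q_K) = 0.
So q_K = (103 - (3/2)q_D)/3 and q_D = (62 - (3/2)q_K)/3.
Substituting one into the other gives q_K = 32 and q_D = 14/3.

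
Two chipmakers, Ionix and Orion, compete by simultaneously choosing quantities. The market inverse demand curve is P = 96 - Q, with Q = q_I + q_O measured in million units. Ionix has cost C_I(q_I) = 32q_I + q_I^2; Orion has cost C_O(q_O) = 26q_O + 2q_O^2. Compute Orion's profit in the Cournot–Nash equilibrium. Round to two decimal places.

264.59

Ionix's profit: π_I = (96 - Q)q_I - (32q_I + q_I²). Setting ∂π_I/∂q_I = 0: 64 - 4q_I - (q_O) = 0.
Orion's first-order condition: 70 - 6q_O - (q_I) = 0.
So q_I = (64 - q_O)/4 and q_O = (70 - q_I)/6.
Substituting one into the other gives q_I = 314/23 and q_O = 216/23.
Price P = 96 - 530/23 = 1678/23.
Orion's profit: (1678/23)·(216/23) - 26·(216/23) - 2(216/23)² = 264.5898.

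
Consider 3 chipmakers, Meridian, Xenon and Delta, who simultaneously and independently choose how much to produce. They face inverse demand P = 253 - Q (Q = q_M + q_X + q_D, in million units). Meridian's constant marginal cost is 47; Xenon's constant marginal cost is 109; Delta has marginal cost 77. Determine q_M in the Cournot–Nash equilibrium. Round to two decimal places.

Meridian's profit: π_M = (253 - Q)q_M - (47q_M). Setting ∂π_M/∂q_M = 0: 206 - 2q_M - (q_X + q_D) = 0.
Xenon's profit: π_X = (253 - Q)q_X - (109q_X). Setting ∂π_X/∂q_X = 0: 144 - 2q_X - (q_M + q_D) = 0.
Delta's first-order condition: 176 - 2q_D - (q_M + q_X) = 0.
Adding the 3 conditions: 526 − 2Q − 2Q = 0, i.e. Q = 263/2.
Back-substituting: q_M = (206 − 263/2) = 149/2, q_X = (144 − 263/2) = 25/2, q_D = (176 − 263/2) = 89/2.

74.50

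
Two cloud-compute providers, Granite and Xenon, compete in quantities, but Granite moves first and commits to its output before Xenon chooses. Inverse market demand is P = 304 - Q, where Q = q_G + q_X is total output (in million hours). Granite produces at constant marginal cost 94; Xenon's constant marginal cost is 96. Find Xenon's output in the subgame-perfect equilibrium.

The follower Xenon best-responds to any q_G: π_X = (304 - Q)q_X - 96q_X.
Follower FOC: 208 - q_G - 2q_X = 0, so q_X(q_G) = (208 - q_G)/2.
The leader anticipates this reaction. Substituting into P = 304 - Q gives P = 200 - (1/2)q_G, so π_G = (200 - (1/2)q_G)q_G - 94q_G.
Maximising: ∂π_G/∂q_G = 106 - q_G = 0, giving q_G = 106.
Then q_X = (208 - 106)/2 = 51.

51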